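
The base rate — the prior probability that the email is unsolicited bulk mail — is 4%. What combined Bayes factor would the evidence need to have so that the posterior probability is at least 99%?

2376

Prior odds = 0.04/0.96 = 1/24.
Target odds = 0.99/0.01 = 99.
Required Bayes factor = 99 ÷ (1/24) = 2376.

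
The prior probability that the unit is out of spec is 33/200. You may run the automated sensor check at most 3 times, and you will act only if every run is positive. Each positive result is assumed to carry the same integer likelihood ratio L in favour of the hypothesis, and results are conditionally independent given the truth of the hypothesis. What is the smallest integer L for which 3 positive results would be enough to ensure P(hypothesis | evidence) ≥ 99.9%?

Prior odds = 0.165/0.835 = 33/167.
Target odds = 0.999/0.001 = 999.
Need L³ ≥ 999 ÷ (33/167) = 55611/11.
17³ = 4913 < 55611/11 ≤ 5832 = 18³, so L = 18.

18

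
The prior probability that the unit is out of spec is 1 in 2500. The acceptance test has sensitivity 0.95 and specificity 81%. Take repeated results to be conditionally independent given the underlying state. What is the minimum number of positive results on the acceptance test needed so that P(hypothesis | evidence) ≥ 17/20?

6

Prior odds = 0.0004/0.9996 = 1/2499.
False-positive rate = 1 − 0.81 = 0.19; likelihood ratio of a positive = 0.95/0.19 = 5.
Target posterior odds = 0.85/0.15 = 17/3.
Need (1/2499) × 5ⁿ ≥ 17/3, i.e. 5ⁿ ≥ 14161.
5⁵ = 3125 falls short of 14161 but 5⁶ = 15625 reaches it, so n = 6.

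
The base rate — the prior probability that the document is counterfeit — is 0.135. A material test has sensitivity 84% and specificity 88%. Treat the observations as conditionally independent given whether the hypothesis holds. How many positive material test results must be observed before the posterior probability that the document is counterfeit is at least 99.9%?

5

Prior odds = 0.135/0.865 = 27/173.
False-positive rate = 1 − 0.88 = 0.12; likelihood ratio of a positive = 0.84/0.12 = 7.
Target odds: 0.999 ÷ 0.001 = 999.
Require 7ⁿ ≥ 999 ÷ (27/173) = 6401.
7⁴ = 2401 falls short of 6401 but 7⁵ = 16807 reaches it, so n = 5.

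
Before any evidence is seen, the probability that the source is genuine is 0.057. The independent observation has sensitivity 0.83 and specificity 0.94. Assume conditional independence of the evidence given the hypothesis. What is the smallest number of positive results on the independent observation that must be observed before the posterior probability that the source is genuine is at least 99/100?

Prior odds: 0.057 ÷ 0.943 = 57/943.
False-positive rate = 1 − 0.94 = 0.06; likelihood ratio of a positive = 0.83/0.06 = 83/6.
Target posterior odds = 0.99/0.01 = 99.
Require (83/6)ⁿ ≥ 99 ÷ (57/943) = 31119/19.
(83/6)² = 6889/36 falls short of 31119/19 but (83/6)³ = 571787/216 reaches it, so n = 3.

3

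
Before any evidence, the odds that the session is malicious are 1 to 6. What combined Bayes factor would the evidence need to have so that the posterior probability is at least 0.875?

42

Prior odds = 1/6.
Target odds = 0.875/0.125 = 7.
Required Bayes factor = 7 ÷ (1/6) = 42.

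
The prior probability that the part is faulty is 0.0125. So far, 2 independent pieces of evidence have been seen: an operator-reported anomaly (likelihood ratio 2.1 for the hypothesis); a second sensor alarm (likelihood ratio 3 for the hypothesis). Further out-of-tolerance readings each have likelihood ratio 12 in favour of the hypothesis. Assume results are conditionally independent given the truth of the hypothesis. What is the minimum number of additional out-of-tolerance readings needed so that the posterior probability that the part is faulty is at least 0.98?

Prior odds = 0.0125/0.9875 = 1/79.
Combined Bayes factor of the evidence already in hand = 2.1 × 3 = 6.3.
Odds after that evidence = (1/79) × 6.3 = 63/790.
Target odds = 0.98/0.02 = 49.
Need 12ⁿ ≥ 49 ÷ (63/790) = 5530/9.
12² = 144 falls short of 5530/9 but 12³ = 1728 reaches it, so n = 3.

3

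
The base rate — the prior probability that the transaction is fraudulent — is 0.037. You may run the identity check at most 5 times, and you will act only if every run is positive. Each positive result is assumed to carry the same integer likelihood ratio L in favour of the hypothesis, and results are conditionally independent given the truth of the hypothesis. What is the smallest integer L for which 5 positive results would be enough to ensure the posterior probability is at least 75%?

3

Prior odds = 0.037/0.963 = 37/963.
Target odds = 0.75/0.25 = 3.
Need L⁵ ≥ 3 ÷ (37/963) = 2889/37.
2⁵ = 32 < 2889/37 ≤ 243 = 3⁵, so L = 3.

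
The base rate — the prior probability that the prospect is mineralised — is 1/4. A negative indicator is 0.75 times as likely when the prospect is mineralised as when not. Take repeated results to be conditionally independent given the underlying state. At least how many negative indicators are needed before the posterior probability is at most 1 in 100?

Prior odds = 0.25/0.75 = 1/3.
Likelihood ratio per negative indicator = 0.75.
Target odds: 0.01 ÷ 0.99 = 1/99.
Require 0.75ⁿ ≤ 1/99 ÷ (1/3) = 1/33.
0.75¹² = 531441/16777216 is still above 1/33 but 0.75¹³ = 1594323/67108864 is at or below it, so n = 13.

13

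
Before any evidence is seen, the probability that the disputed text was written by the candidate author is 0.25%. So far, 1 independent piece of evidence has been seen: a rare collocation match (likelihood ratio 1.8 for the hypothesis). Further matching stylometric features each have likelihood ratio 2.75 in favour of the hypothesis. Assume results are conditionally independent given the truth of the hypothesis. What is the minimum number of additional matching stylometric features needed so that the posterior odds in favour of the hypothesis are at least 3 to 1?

Prior odds = 0.0025/0.9975 = 1/399.
Bayes factor of the evidence already in hand = 1.8.
Odds after that evidence = (1/399) × 1.8 = 3/665.
Target odds = 3.
Need 2.75ⁿ ≥ 3 ÷ (3/665) = 665.
2.75⁶ = 1771561/4096 falls short of 665 but 2.75⁷ = 19487171/16384 reaches it, so n = 7.

7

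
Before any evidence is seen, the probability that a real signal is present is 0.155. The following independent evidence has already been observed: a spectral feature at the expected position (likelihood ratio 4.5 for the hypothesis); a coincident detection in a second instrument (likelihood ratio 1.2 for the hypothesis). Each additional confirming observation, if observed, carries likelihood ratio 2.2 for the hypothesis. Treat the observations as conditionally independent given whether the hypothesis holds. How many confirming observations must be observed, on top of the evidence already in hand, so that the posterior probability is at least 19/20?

4

Prior odds = 0.155/0.845 = 31/169.
Combined Bayes factor of the evidence already in hand = 4.5 × 1.2 = 5.4.
Odds after that evidence = (31/169) × 5.4 = 837/845.
Target odds = 0.95/0.05 = 19.
Need 2.2ⁿ ≥ 19 ÷ (837/845) = 16055/837.
2.2³ = 10.648 falls short of 16055/837 but 2.2⁴ = 23.4256 reaches it, so n = 4.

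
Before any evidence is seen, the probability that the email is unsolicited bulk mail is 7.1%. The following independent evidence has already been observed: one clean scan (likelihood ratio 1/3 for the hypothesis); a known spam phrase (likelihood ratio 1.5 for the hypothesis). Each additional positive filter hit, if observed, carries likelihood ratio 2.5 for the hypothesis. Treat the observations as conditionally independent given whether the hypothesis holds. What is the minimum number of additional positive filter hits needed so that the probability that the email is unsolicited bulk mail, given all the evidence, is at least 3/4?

5

Prior odds = 0.071/0.929 = 71/929.
Combined Bayes factor of the evidence already in hand = (1/3) × 1.5 = 0.5.
Odds after that evidence = (71/929) × 0.5 = 71/1858.
Target odds = 0.75/0.25 = 3.
Need 2.5ⁿ ≥ 3 ÷ (71/1858) = 5574/71.
2.5⁴ = 39.0625 falls short of 5574/71 but 2.5⁵ = 97.65625 reaches it, so n = 5.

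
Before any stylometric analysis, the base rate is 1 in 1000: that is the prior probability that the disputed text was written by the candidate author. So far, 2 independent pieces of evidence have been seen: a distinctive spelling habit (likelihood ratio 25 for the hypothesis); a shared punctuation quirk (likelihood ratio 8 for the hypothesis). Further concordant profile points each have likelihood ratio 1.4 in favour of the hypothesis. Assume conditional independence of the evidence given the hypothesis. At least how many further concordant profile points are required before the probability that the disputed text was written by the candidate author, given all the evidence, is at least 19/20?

Prior odds = 0.001/0.999 = 1/999.
Combined Bayes factor of the evidence already in hand = 25 × 8 = 200.
Odds after that evidence = (1/999) × 200 = 200/999.
Target odds = 0.95/0.05 = 19.
Need 1.4ⁿ ≥ 19 ÷ (200/999) = 94.905.
1.4¹³ ≈79.3715 falls short of 94.905 but 1.4¹⁴ ≈111.12 reaches it, so n = 14.

14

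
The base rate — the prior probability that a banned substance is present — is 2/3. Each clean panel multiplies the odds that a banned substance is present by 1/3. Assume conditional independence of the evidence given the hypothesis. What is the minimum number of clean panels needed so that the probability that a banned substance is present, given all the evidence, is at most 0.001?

Prior odds = (2/3)/(1/3) = 2.
Likelihood ratio per clean panel = 1/3.
Target posterior odds = 0.001/0.999 = 1/999.
Need 2 × (1/3)ⁿ ≤ 1/999, i.e. (1/3)ⁿ ≤ 1/1998.
(1/3)⁶ = 1/729 is still above 1/1998 but (1/3)⁷ = 1/2187 is at or below it, so n = 7.

7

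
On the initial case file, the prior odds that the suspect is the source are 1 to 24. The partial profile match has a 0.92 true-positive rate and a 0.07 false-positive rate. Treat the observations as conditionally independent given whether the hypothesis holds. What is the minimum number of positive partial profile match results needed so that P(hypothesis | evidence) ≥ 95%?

3

Prior odds = 1/24.
Likelihood ratio of a positive result = 0.92/0.07 = 92/7.
Target odds: 0.95 ÷ 0.05 = 19.
Need (1/24) × (92/7)ⁿ ≥ 19, i.e. (92/7)ⁿ ≥ 456.
(92/7)² = 8464/49 falls short of 456 but (92/7)³ = 778688/343 reaches it, so n = 3.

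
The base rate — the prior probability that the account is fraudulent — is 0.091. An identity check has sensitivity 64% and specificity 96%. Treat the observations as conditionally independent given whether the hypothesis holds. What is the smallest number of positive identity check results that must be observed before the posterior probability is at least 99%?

Prior odds: 0.091 ÷ 0.909 = 91/909.
False-positive rate = 1 − 0.96 = 0.04; likelihood ratio of a positive = 0.64/0.04 = 16.
Target posterior odds = 0.99/0.01 = 99.
Require 16ⁿ ≥ 99 ÷ (91/909) = 89991/91.
16² = 256 falls short of 89991/91 but 16³ = 4096 reaches it, so n = 3.

3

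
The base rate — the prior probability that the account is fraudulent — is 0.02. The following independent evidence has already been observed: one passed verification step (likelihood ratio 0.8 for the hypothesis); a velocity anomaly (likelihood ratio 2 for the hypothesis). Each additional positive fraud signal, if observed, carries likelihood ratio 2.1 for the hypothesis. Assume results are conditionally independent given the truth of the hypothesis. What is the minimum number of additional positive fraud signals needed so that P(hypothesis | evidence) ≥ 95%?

9

Prior odds = 0.02/0.98 = 1/49.
Combined Bayes factor of the evidence already in hand = 0.8 × 2 = 1.6.
Odds after that evidence = (1/49) × 1.6 = 8/245.
Target odds = 0.95/0.05 = 19.
Need 2.1ⁿ ≥ 19 ÷ (8/245) = 581.875.
2.1⁸ ≈378.229 falls short of 581.875 but 2.1⁹ ≈794.28 reaches it, so n = 9.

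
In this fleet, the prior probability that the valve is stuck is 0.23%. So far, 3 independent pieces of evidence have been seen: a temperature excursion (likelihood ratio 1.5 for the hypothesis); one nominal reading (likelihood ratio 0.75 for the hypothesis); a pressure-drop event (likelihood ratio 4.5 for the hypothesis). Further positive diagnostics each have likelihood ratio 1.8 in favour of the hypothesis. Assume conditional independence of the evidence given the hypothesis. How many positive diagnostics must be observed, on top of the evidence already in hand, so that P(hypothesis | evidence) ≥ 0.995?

Prior odds = 0.0023/0.9977 = 23/9977.
Combined Bayes factor of the evidence already in hand = 1.5 × 0.75 × 4.5 = 5.0625.
Odds after that evidence = (23/9977) × 5.0625 = 1863/159632.
Target odds = 0.995/0.005 = 199.
Need 1.8ⁿ ≥ 199 ÷ (1863/159632) = 31766768/1863.
1.8¹⁶ ≈12144 falls short of 31766768/1863 but 1.8¹⁷ ≈21859.1 reaches it, so n = 17.

17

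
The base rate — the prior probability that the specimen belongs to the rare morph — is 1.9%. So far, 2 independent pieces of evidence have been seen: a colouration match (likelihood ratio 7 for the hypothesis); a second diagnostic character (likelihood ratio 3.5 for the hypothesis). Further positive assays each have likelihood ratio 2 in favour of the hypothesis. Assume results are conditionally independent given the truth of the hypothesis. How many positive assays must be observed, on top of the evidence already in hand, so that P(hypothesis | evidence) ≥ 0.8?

4

Prior odds = 0.019/0.981 = 19/981.
Combined Bayes factor of the evidence already in hand = 7 × 3.5 = 24.5.
Odds after that evidence = (19/981) × 24.5 = 931/1962.
Target odds = 0.8/0.2 = 4.
Need 2ⁿ ≥ 4 ÷ (931/1962) = 7848/931.
2³ = 8 falls short of 7848/931 but 2⁴ = 16 reaches it, so n = 4.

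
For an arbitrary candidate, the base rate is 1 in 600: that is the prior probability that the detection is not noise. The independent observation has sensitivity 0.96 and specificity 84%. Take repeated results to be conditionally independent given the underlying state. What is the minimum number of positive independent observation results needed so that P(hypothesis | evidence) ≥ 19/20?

Prior odds = (1/600)/(599/600) = 1/599.
False-positive rate = 1 − 0.84 = 0.16; likelihood ratio of a positive = 0.96/0.16 = 6.
Target odds: 0.95 ÷ 0.05 = 19.
Need (1/599) × 6ⁿ ≥ 19, i.e. 6ⁿ ≥ 11381.
6⁵ = 7776 falls short of 11381 but 6⁶ = 46656 reaches it, so n = 6.

6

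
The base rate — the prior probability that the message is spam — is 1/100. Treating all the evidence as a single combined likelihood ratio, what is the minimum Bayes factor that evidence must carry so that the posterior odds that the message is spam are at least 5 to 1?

Prior odds = 0.01/0.99 = 1/99.
Target odds = 5.
Required Bayes factor = 5 ÷ (1/99) = 495.

495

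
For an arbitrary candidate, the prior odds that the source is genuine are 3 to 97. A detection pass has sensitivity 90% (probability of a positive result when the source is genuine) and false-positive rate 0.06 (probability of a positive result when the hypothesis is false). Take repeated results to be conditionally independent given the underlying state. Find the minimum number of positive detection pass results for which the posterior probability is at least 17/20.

2

Prior odds = 3/97.
Likelihood ratio of a positive result = 0.9/0.06 = 15.
Target odds: 0.85 ÷ 0.15 = 17/3.
Need (3/97) × 15ⁿ ≥ 17/3, i.e. 15ⁿ ≥ 1649/9.
15¹ = 15 falls short of 1649/9 but 15² = 225 reaches it, so n = 2.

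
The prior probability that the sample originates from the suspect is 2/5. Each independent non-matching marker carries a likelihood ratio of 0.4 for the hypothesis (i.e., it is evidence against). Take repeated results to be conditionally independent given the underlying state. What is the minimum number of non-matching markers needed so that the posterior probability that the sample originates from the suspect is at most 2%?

Prior odds = 0.4/0.6 = 2/3.
Likelihood ratio per non-matching marker = 0.4.
Target posterior odds = 0.02/0.98 = 1/49.
Require 0.4ⁿ ≤ 1/49 ÷ (2/3) = 3/98.
0.4³ = 0.064 is still above 3/98 but 0.4⁴ = 0.0256 is at or below it, so n = 4.

4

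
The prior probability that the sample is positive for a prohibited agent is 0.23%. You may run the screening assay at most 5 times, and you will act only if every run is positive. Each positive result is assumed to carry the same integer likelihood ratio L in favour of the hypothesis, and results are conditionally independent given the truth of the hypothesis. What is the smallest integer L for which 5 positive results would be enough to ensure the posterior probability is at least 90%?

Prior odds = 0.0023/0.9977 = 23/9977.
Target odds = 0.9/0.1 = 9.
Need L⁵ ≥ 9 ÷ (23/9977) = 89793/23.
5⁵ = 3125 < 89793/23 ≤ 7776 = 6⁵, so L = 6.

6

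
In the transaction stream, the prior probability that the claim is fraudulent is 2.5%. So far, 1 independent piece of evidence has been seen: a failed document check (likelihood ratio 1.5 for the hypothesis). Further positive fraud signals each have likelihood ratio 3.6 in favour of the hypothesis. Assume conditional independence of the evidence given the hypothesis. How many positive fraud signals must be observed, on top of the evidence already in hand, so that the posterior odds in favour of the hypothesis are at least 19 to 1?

Prior odds = 0.025/0.975 = 1/39.
Bayes factor of the evidence already in hand = 1.5.
Odds after that evidence = (1/39) × 1.5 = 1/26.
Target odds = 19.
Need 3.6ⁿ ≥ 19 ÷ (1/26) = 494.
3.6⁴ = 167.9616 falls short of 494 but 3.6⁵ = 604.66176 reaches it, so n = 5.

5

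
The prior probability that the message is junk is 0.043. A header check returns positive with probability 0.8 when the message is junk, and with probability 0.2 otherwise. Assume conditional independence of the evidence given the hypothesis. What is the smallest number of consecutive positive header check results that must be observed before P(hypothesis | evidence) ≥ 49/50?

Prior odds = 0.043/0.957 = 43/957.
Likelihood ratio of a positive result = 0.8/0.2 = 4.
Target odds: 0.98 ÷ 0.02 = 49.
Require 4ⁿ ≥ 49 ÷ (43/957) = 46893/43.
4⁵ = 1024 falls short of 46893/43 but 4⁶ = 4096 reaches it, so n = 6.

6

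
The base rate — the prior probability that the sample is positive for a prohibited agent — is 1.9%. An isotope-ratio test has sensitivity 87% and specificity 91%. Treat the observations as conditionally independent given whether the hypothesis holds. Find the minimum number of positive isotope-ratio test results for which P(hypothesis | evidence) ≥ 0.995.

Prior odds = 0.019/0.981 = 19/981.
False-positive rate = 1 − 0.91 = 0.09; likelihood ratio of a positive = 0.87/0.09 = 29/3.
Target posterior odds = 0.995/0.005 = 199.
Need (19/981) × (29/3)ⁿ ≥ 199, i.e. (29/3)ⁿ ≥ 195219/19.
(29/3)⁴ = 707281/81 falls short of 195219/19 but (29/3)⁵ = 20511149/243 reaches it, so n = 5.

5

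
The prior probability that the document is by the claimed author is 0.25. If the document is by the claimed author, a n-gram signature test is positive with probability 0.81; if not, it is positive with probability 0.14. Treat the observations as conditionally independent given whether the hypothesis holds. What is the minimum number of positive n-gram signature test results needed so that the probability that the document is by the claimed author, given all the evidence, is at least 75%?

2

Prior odds: 0.25 ÷ 0.75 = 1/3.
Likelihood ratio of a positive = 0.81/0.14 = 81/14.
Target posterior odds = 0.75/0.25 = 3.
Need (1/3) × (81/14)ⁿ ≥ 3, i.e. (81/14)ⁿ ≥ 9.
(81/14)¹ = 81/14 falls short of 9 but (81/14)² = 6561/196 reaches it, so n = 2.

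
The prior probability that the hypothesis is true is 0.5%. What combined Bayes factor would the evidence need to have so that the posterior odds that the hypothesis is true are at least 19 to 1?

3781

Prior odds = 0.005/0.995 = 1/199.
Target odds = 19.
Required Bayes factor = 19 ÷ (1/199) = 3781.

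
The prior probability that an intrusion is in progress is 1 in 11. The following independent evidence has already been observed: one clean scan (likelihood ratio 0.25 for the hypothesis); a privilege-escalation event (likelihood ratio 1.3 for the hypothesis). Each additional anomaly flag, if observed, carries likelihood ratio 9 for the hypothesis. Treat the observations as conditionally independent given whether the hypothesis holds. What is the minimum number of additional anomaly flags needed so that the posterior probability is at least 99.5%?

4

Prior odds = (1/11)/(10/11) = 0.1.
Combined Bayes factor of the evidence already in hand = 0.25 × 1.3 = 0.325.
Odds after that evidence = 0.1 × 0.325 = 0.0325.
Target odds = 0.995/0.005 = 199.
Need 9ⁿ ≥ 199 ÷ 0.0325 = 79600/13.
9³ = 729 falls short of 79600/13 but 9⁴ = 6561 reaches it, so n = 4.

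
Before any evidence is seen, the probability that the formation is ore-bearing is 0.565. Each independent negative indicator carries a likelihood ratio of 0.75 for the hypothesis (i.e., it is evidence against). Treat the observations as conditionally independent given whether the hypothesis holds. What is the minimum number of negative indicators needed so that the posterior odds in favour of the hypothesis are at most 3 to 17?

Prior odds = 0.565/0.435 = 113/87.
Likelihood ratio per negative indicator = 0.75.
Target odds = 3/17.
Require 0.75ⁿ ≤ 3/17 ÷ (113/87) = 261/1921.
0.75⁶ = 729/4096 is still above 261/1921 but 0.75⁷ = 2187/16384 is at or below it, so n = 7.

7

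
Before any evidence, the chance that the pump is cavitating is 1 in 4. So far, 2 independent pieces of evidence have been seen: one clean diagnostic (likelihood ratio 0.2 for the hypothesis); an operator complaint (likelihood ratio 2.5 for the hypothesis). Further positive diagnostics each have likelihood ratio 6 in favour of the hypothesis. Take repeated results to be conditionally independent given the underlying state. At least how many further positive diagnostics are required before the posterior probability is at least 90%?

3

Prior odds = 0.25/0.75 = 1/3.
Combined Bayes factor of the evidence already in hand = 0.2 × 2.5 = 0.5.
Odds after that evidence = (1/3) × 0.5 = 1/6.
Target odds = 0.9/0.1 = 9.
Need 6ⁿ ≥ 9 ÷ (1/6) = 54.
6² = 36 falls short of 54 but 6³ = 216 reaches it, so n = 3.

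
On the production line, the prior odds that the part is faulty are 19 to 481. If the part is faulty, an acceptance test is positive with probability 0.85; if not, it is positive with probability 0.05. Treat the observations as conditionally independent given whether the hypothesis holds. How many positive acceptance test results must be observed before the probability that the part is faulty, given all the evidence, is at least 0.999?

4

Prior odds = 19/481.
Likelihood ratio of a positive = 0.85/0.05 = 17.
Target odds: 0.999 ÷ 0.001 = 999.
Need (19/481) × 17ⁿ ≥ 999, i.e. 17ⁿ ≥ 480519/19.
17³ = 4913 falls short of 480519/19 but 17⁴ = 83521 reaches it, so n = 4.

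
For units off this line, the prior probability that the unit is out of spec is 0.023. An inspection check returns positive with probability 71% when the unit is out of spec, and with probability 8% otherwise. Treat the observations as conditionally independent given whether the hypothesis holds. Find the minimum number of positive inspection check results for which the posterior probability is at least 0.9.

3

Prior odds: 0.023 ÷ 0.977 = 23/977.
Likelihood ratio of a positive result = 0.71/0.08 = 8.875.
Target odds: 0.9 ÷ 0.1 = 9.
Require 8.875ⁿ ≥ 9 ÷ (23/977) = 8793/23.
8.875² = 78.765625 falls short of 8793/23 but 8.875³ = 357911/512 reaches it, so n = 3.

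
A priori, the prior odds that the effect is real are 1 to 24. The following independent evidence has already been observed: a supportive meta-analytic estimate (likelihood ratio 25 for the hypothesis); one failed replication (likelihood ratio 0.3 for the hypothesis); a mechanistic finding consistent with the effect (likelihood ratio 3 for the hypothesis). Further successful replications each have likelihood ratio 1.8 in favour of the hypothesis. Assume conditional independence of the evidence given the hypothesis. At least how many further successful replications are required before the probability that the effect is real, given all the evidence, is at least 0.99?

Prior odds = 1/24.
Combined Bayes factor of the evidence already in hand = 25 × 0.3 × 3 = 22.5.
Odds after that evidence = (1/24) × 22.5 = 0.9375.
Target odds = 0.99/0.01 = 99.
Need 1.8ⁿ ≥ 99 ÷ 0.9375 = 105.6.
1.8⁷ = 4782969/78125 falls short of 105.6 but 1.8⁸ = 43046721/390625 reaches it, so n = 8.

8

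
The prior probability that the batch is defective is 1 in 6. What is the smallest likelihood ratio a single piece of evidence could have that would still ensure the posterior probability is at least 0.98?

Prior odds = (1/6)/(5/6) = 0.2.
Target odds = 0.98/0.02 = 49.
Required Bayes factor = 49 ÷ 0.2 = 245.

245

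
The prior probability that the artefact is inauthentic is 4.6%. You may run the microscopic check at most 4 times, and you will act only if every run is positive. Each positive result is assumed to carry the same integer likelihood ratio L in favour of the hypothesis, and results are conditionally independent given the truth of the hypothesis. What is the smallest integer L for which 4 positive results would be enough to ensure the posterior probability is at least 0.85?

4

Prior odds = 0.046/0.954 = 23/477.
Target odds = 0.85/0.15 = 17/3.
Need L⁴ ≥ 17/3 ÷ (23/477) = 2703/23.
3⁴ = 81 < 2703/23 ≤ 256 = 4⁴, so L = 4.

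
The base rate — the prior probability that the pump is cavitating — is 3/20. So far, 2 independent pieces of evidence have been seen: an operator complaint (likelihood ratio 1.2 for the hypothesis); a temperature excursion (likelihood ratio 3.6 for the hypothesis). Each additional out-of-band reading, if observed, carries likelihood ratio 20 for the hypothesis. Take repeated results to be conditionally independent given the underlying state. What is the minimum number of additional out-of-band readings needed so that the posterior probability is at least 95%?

2

Prior odds = 0.15/0.85 = 3/17.
Combined Bayes factor of the evidence already in hand = 1.2 × 3.6 = 4.32.
Odds after that evidence = (3/17) × 4.32 = 324/425.
Target odds = 0.95/0.05 = 19.
Need 20ⁿ ≥ 19 ÷ (324/425) = 8075/324.
20¹ = 20 falls short of 8075/324 but 20² = 400 reaches it, so n = 2.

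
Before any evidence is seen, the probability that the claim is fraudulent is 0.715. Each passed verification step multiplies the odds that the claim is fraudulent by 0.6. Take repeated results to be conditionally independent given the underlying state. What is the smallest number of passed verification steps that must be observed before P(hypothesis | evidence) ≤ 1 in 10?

7

Prior odds: 0.715 ÷ 0.285 = 143/57.
Likelihood ratio per passed verification step = 0.6.
Target posterior odds = 0.1/0.9 = 1/9.
Need (143/57) × 0.6ⁿ ≤ 1/9, i.e. 0.6ⁿ ≤ 19/429.
0.6⁶ = 729/15625 is still above 19/429 but 0.6⁷ = 2187/78125 is at or below it, so n = 7.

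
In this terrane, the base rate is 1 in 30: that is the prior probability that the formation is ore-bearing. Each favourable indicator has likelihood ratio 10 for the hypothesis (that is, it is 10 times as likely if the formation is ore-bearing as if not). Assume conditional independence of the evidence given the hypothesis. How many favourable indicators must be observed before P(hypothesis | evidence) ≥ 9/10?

3

Prior odds: (1/30) ÷ (29/30) = 1/29.
Likelihood ratio per favourable indicator = 10.
Target odds: 0.9 ÷ 0.1 = 9.
Require 10ⁿ ≥ 9 ÷ (1/29) = 261.
10² = 100 falls short of 261 but 10³ = 1000 reaches it, so n = 3.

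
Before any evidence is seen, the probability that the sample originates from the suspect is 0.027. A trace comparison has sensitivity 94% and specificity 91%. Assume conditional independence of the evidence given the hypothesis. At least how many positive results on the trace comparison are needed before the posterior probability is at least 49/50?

4

Prior odds: 0.027 ÷ 0.973 = 27/973.
False-positive rate = 1 − 0.91 = 0.09; likelihood ratio of a positive = 0.94/0.09 = 94/9.
Target odds: 0.98 ÷ 0.02 = 49.
Require (94/9)ⁿ ≥ 49 ÷ (27/973) = 47677/27.
(94/9)³ = 830584/729 falls short of 47677/27 but (94/9)⁴ = 78074896/6561 reaches it, so n = 4.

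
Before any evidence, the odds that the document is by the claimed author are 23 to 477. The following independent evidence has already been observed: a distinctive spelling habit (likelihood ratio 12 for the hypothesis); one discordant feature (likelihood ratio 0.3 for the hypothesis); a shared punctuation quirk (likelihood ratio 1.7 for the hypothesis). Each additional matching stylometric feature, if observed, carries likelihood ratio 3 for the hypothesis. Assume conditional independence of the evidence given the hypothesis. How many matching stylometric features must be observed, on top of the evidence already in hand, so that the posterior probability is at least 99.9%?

Prior odds = 23/477.
Combined Bayes factor of the evidence already in hand = 12 × 0.3 × 1.7 = 6.12.
Odds after that evidence = (23/477) × 6.12 = 391/1325.
Target odds = 0.999/0.001 = 999.
Need 3ⁿ ≥ 999 ÷ (391/1325) = 1323675/391.
3⁷ = 2187 falls short of 1323675/391 but 3⁸ = 6561 reaches it, so n = 8.

8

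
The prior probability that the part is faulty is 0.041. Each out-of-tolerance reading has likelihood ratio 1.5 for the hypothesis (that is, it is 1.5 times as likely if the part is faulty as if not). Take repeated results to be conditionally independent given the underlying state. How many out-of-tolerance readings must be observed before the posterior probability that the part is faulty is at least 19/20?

16

Prior odds: 0.041 ÷ 0.959 = 41/959.
Likelihood ratio per out-of-tolerance reading = 1.5.
Target posterior odds = 0.95/0.05 = 19.
Require 1.5ⁿ ≥ 19 ÷ (41/959) = 18221/41.
1.5¹⁵ = 14348907/32768 falls short of 18221/41 but 1.5¹⁶ = 43046721/65536 reaches it, so n = 16.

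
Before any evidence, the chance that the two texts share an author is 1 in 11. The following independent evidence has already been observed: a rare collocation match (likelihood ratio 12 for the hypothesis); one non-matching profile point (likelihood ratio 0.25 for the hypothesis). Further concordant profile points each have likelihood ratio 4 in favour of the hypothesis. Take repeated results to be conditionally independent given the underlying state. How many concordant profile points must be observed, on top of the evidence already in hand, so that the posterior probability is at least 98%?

4

Prior odds = (1/11)/(10/11) = 0.1.
Combined Bayes factor of the evidence already in hand = 12 × 0.25 = 3.
Odds after that evidence = 0.1 × 3 = 0.3.
Target odds = 0.98/0.02 = 49.
Need 4ⁿ ≥ 49 ÷ 0.3 = 490/3.
4³ = 64 falls short of 490/3 but 4⁴ = 256 reaches it, so n = 4.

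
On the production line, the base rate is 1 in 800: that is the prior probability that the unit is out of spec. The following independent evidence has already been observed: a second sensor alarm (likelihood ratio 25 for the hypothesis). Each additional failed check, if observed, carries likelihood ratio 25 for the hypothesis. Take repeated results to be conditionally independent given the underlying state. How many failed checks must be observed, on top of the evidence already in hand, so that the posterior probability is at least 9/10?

Prior odds = 0.00125/0.99875 = 1/799.
Bayes factor of the evidence already in hand = 25.
Odds after that evidence = (1/799) × 25 = 25/799.
Target odds = 0.9/0.1 = 9.
Need 25ⁿ ≥ 9 ÷ (25/799) = 287.64.
25¹ = 25 falls short of 287.64 but 25² = 625 reaches it, so n = 2.

2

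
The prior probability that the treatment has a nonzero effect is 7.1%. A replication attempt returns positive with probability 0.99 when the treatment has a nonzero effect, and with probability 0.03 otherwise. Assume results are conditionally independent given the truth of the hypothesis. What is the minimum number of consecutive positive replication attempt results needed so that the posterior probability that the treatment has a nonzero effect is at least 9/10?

Prior odds = 0.071/0.929 = 71/929.
Likelihood ratio of a positive result = 0.99/0.03 = 33.
Target posterior odds = 0.9/0.1 = 9.
Need (71/929) × 33ⁿ ≥ 9, i.e. 33ⁿ ≥ 8361/71.
33¹ = 33 falls short of 8361/71 but 33² = 1089 reaches it, so n = 2.

2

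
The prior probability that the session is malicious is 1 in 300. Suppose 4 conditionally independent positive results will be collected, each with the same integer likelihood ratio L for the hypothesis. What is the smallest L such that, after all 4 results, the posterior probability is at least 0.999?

24

Prior odds = (1/300)/(299/300) = 1/299.
Target odds = 0.999/0.001 = 999.
Need L⁴ ≥ 999 ÷ (1/299) = 298701.
23⁴ = 279841 < 298701 ≤ 331776 = 24⁴, so L = 24.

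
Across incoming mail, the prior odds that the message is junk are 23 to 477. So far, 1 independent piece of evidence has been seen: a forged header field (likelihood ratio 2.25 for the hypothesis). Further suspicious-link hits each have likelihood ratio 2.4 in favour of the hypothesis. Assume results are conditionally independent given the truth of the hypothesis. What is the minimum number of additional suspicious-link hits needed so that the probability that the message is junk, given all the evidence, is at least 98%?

7

Prior odds = 23/477.
Bayes factor of the evidence already in hand = 2.25.
Odds after that evidence = (23/477) × 2.25 = 23/212.
Target odds = 0.98/0.02 = 49.
Need 2.4ⁿ ≥ 49 ÷ (23/212) = 10388/23.
2.4⁶ = 2985984/15625 falls short of 10388/23 but 2.4⁷ = 35831808/78125 reaches it, so n = 7.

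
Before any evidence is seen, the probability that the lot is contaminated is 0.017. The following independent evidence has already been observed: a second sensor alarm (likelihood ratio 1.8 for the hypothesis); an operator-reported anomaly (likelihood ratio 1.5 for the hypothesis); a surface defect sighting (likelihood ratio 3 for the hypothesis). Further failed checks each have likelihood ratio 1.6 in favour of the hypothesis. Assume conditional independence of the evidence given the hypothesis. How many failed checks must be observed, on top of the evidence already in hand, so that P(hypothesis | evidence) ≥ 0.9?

Prior odds = 0.017/0.983 = 17/983.
Combined Bayes factor of the evidence already in hand = 1.8 × 1.5 × 3 = 8.1.
Odds after that evidence = (17/983) × 8.1 = 1377/9830.
Target odds = 0.9/0.1 = 9.
Need 1.6ⁿ ≥ 9 ÷ (1377/9830) = 9830/153.
1.6⁸ = 16777216/390625 falls short of 9830/153 but 1.6⁹ = 134217728/1953125 reaches it, so n = 9.

9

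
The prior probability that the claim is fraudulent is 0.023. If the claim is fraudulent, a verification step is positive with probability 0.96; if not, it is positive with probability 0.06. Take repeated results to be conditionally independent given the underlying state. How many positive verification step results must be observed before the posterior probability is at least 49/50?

Prior odds: 0.023 ÷ 0.977 = 23/977.
Likelihood ratio of a positive = 0.96/0.06 = 16.
Target posterior odds = 0.98/0.02 = 49.
Require 16ⁿ ≥ 49 ÷ (23/977) = 47873/23.
16² = 256 falls short of 47873/23 but 16³ = 4096 reaches it, so n = 3.

3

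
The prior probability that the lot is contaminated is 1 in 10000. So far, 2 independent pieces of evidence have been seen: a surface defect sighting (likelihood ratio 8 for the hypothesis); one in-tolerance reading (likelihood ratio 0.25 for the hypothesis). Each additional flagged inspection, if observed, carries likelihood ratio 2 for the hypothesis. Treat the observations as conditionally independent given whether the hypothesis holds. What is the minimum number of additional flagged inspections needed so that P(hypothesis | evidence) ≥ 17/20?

15

Prior odds = 0.0001/0.9999 = 1/9999.
Combined Bayes factor of the evidence already in hand = 8 × 0.25 = 2.
Odds after that evidence = (1/9999) × 2 = 2/9999.
Target odds = 0.85/0.15 = 17/3.
Need 2ⁿ ≥ 17/3 ÷ (2/9999) = 28330.5.
2¹⁴ = 16384 falls short of 28330.5 but 2¹⁵ = 32768 reaches it, so n = 15.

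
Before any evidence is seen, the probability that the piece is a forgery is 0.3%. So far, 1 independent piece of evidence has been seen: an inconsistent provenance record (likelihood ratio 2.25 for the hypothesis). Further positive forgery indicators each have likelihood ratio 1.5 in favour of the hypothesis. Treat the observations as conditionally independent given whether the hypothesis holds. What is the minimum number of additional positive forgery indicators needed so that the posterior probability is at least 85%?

Prior odds = 0.003/0.997 = 3/997.
Bayes factor of the evidence already in hand = 2.25.
Odds after that evidence = (3/997) × 2.25 = 27/3988.
Target odds = 0.85/0.15 = 17/3.
Need 1.5ⁿ ≥ 17/3 ÷ (27/3988) = 67796/81.
1.5¹⁶ = 43046721/65536 falls short of 67796/81 but 1.5¹⁷ = 129140163/131072 reaches it, so n = 17.

17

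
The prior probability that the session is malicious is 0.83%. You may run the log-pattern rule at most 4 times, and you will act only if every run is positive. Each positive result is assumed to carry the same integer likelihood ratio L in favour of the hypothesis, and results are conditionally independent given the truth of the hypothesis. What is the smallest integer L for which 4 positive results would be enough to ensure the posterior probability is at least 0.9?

Prior odds = 0.0083/0.9917 = 83/9917.
Target odds = 0.9/0.1 = 9.
Need L⁴ ≥ 9 ÷ (83/9917) = 89253/83.
5⁴ = 625 < 89253/83 ≤ 1296 = 6⁴, so L = 6.

6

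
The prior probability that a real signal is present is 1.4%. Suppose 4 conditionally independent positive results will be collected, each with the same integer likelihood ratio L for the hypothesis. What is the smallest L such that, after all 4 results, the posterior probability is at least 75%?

Prior odds = 0.014/0.986 = 7/493.
Target odds = 0.75/0.25 = 3.
Need L⁴ ≥ 3 ÷ (7/493) = 1479/7.
3⁴ = 81 < 1479/7 ≤ 256 = 4⁴, so L = 4.

4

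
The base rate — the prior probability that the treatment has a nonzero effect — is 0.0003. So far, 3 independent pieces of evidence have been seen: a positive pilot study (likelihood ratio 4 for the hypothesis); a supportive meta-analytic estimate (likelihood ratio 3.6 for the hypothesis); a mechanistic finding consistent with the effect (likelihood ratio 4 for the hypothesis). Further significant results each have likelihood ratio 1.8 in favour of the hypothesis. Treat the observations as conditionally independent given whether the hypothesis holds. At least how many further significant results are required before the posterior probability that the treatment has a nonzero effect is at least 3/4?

Prior odds = 0.0003/0.9997 = 3/9997.
Combined Bayes factor of the evidence already in hand = 4 × 3.6 × 4 = 57.6.
Odds after that evidence = (3/9997) × 57.6 = 864/49985.
Target odds = 0.75/0.25 = 3.
Need 1.8ⁿ ≥ 3 ÷ (864/49985) = 49985/288.
1.8⁸ = 43046721/390625 falls short of 49985/288 but 1.8⁹ = 387420489/1953125 reaches it, so n = 9.

9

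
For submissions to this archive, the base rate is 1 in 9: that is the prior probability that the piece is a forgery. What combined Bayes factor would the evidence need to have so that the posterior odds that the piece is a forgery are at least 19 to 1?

Prior odds = (1/9)/(8/9) = 0.125.
Target odds = 19.
Required Bayes factor = 19 ÷ 0.125 = 152.

152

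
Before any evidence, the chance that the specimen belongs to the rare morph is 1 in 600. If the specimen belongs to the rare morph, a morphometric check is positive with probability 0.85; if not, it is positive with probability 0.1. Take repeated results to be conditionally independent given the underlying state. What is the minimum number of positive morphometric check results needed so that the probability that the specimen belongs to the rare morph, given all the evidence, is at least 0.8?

Prior odds: (1/600) ÷ (599/600) = 1/599.
Likelihood ratio of a positive = 0.85/0.1 = 8.5.
Target posterior odds = 0.8/0.2 = 4.
Need (1/599) × 8.5ⁿ ≥ 4, i.e. 8.5ⁿ ≥ 2396.
8.5³ = 614.125 falls short of 2396 but 8.5⁴ = 5220.0625 reaches it, so n = 4.

4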